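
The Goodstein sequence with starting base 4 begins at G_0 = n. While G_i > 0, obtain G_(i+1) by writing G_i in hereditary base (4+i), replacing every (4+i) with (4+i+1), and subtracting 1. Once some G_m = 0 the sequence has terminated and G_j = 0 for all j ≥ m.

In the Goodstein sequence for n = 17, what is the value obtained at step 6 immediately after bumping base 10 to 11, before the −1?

(0) 17|_4 = 4^2 + 1 ↦ 5^2 + 1|_5 = 26 ⇒ 25
(1) 25|_5 = 5^2 ↦ 6^2|_6 = 36 ⇒ 35
(2) 35|_6 = 5·6 + 5 ↦ 5·7 + 5|_7 = 40 ⇒ 39
(3) 39|_7 = 5·7 + 4 ↦ 5·8 + 4|_8 = 44 ⇒ 43
(4) 43|_8 = 5·8 + 3 ↦ 5·9 + 3|_9 = 48 ⇒ 47
(5) 47|_9 = 5·9 + 2 ↦ 5·10 + 2|_10 = 52 ⇒ 51

56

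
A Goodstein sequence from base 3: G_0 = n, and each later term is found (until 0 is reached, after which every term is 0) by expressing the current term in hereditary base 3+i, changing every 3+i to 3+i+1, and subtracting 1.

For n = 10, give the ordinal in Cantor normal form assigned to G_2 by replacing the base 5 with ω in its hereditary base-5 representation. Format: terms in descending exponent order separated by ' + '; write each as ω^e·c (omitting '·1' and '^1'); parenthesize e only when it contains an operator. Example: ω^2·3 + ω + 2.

[0] 10 ≡ 3^2 + 1 (base 3). Lift 4: 17. −1: 16.
[1] 16 ≡ 4^2 (base 4). Lift 5: 25. −1: 24.

ω·4 + 4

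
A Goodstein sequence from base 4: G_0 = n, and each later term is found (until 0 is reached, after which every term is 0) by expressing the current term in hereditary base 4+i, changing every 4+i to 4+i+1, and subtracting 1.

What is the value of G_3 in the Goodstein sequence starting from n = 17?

39

base 4: 17 = 4^2 + 1; at 5: 5^2 + 1 = 26; next = 25
base 5: 25 = 5^2; at 6: 6^2 = 36; next = 35
base 6: 35 = 5·6 + 5; at 7: 5·7 + 5 = 40; next = 39
base 7: 39 = 5·7 + 4; at 8: 5·8 + 4 = 44; next = 43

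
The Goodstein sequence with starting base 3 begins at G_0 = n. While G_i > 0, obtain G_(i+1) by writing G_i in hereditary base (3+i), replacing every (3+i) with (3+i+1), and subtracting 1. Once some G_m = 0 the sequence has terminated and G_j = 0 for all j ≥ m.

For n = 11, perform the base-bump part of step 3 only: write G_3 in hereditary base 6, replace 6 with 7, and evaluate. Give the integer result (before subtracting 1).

(0) 11|_3 = 3^2 + 2 ↦ 4^2 + 2|_4 = 18 ⇒ 17
(1) 17|_4 = 4^2 + 1 ↦ 5^2 + 1|_5 = 26 ⇒ 25
(2) 25|_5 = 5^2 ↦ 6^2|_6 = 36 ⇒ 35
(3) 35|_6 = 5·6 + 5 ↦ 5·7 + 5|_7 = 40 ⇒ 39

40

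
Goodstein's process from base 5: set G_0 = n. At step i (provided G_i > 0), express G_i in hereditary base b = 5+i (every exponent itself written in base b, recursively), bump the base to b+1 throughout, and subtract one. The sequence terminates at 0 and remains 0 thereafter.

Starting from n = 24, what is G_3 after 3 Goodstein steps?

33

(0) 24|_5 = 4·5 + 4 ↦ 4·6 + 4|_6 = 28 ⇒ 27
(1) 27|_6 = 4·6 + 3 ↦ 4·7 + 3|_7 = 31 ⇒ 30
(2) 30|_7 = 4·7 + 2 ↦ 4·8 + 2|_8 = 34 ⇒ 33
(3) 33|_8 = 4·8 + 1 ↦ 4·9 + 1|_9 = 37 ⇒ 36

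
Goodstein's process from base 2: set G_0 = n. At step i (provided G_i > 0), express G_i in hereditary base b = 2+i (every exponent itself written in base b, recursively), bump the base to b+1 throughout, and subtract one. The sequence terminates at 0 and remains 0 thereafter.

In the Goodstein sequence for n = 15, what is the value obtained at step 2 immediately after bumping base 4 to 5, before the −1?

(0) 15|_2 = 2^(2 + 1) + 2^2 + 2 + 1 ↦ 3^(3 + 1) + 3^3 + 3 + 1|_3 = 112 ⇒ 111
(1) 111|_3 = 3^(3 + 1) + 3^3 + 3 ↦ 4^(4 + 1) + 4^4 + 4|_4 = 1284 ⇒ 1283
(2) 1283|_4 = 4^(4 + 1) + 4^4 + 3 ↦ 5^(5 + 1) + 5^5 + 3|_5 = 18753 ⇒ 18752

18753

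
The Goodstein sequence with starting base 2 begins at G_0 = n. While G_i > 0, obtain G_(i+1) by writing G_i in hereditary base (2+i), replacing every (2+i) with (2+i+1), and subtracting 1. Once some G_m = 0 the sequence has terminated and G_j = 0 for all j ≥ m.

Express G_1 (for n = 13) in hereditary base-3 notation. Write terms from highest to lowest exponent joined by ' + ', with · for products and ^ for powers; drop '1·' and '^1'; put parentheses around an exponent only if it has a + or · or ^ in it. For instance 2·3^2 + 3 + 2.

3^(3 + 1) + 3^3

i=0: 13 = 2^(2 + 1) + 2^2 + 1 (b=2); 2→3: 3^(3 + 1) + 3^3 + 1 = 109; 109−1 = 108
i=1: 108 = 3^(3 + 1) + 3^3 (b=3); 3→4: 4^(4 + 1) + 4^4 = 1280; 1280−1 = 1279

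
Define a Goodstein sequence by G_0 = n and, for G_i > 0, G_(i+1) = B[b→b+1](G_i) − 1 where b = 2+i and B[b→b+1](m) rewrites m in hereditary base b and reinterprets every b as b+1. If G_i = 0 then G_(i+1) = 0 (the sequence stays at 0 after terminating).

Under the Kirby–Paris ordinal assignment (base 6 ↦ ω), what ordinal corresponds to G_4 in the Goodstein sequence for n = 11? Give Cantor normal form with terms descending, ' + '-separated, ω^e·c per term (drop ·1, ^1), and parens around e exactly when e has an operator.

ω^(ω + 1) + 1

step 0: 11 = 2^(2 + 1) + 2 + 1; sub 3 for 2: 3^(3 + 1) + 3 + 1; = 85; G_1 = 85−1 = 84
step 1: 84 = 3^(3 + 1) + 3; sub 4 for 3: 4^(4 + 1) + 4; = 1028; G_2 = 1028−1 = 1027
step 2: 1027 = 4^(4 + 1) + 3; sub 5 for 4: 5^(5 + 1) + 3; = 15628; G_3 = 15628−1 = 15627
step 3: 15627 = 5^(5 + 1) + 2; sub 6 for 5: 6^(6 + 1) + 2; = 279938; G_4 = 279938−1 = 279937
step 4: 279937 = 6^(6 + 1) + 1; sub 7 for 6: 7^(7 + 1) + 1; = 5764802; G_5 = 5764802−1 = 5764801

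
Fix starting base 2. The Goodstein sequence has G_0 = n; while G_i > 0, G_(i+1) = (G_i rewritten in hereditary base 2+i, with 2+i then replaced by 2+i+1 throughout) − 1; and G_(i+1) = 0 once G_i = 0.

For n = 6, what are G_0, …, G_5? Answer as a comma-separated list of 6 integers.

base 2: 6 = 2^2 + 2; at 3: 3^3 + 3 = 30; next = 29
base 3: 29 = 3^3 + 2; at 4: 4^4 + 2 = 258; next = 257
base 4: 257 = 4^4 + 1; at 5: 5^5 + 1 = 3126; next = 3125
base 5: 3125 = 5^5; at 6: 6^6 = 46656; next = 46655
base 6: 46655 = 5·6^5 + 5·6^4 + 5·6^3 + 5·6^2 + 5·6 + 5; at 7: 5·7^5 + 5·7^4 + 5·7^3 + 5·7^2 + 5·7 + 5 = 98040; next = 98039

6, 29, 257, 3125, 46655, 98039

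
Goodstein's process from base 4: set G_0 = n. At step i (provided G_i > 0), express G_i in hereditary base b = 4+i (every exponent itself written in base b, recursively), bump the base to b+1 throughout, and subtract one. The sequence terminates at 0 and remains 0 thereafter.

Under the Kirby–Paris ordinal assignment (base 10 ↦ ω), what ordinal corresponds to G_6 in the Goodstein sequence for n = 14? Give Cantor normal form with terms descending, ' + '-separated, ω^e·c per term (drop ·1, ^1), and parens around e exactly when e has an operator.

ω·2 + 3

G_0 = 14. HB_4(14) = 3·4 + 2. Bump = 17. G_1 = 16.
G_1 = 16. HB_5(16) = 3·5 + 1. Bump = 19. G_2 = 18.
G_2 = 18. HB_6(18) = 3·6. Bump = 21. G_3 = 20.
G_3 = 20. HB_7(20) = 2·7 + 6. Bump = 22. G_4 = 21.
G_4 = 21. HB_8(21) = 2·8 + 5. Bump = 23. G_5 = 22.
G_5 = 22. HB_9(22) = 2·9 + 4. Bump = 24. G_6 = 23.
G_6 = 23. HB_10(23) = 2·10 + 3. Bump = 25. G_7 = 24.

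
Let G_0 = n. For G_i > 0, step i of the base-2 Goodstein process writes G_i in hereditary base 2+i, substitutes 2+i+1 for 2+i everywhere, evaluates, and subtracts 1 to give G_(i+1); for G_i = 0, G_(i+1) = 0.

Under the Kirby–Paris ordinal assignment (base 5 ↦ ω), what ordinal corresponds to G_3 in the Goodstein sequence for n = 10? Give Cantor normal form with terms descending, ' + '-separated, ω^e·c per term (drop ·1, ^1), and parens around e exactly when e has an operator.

base 2: 10 = 2^(2 + 1) + 2; at 3: 3^(3 + 1) + 3 = 84; next = 83
base 3: 83 = 3^(3 + 1) + 2; at 4: 4^(4 + 1) + 2 = 1026; next = 1025
base 4: 1025 = 4^(4 + 1) + 1; at 5: 5^(5 + 1) + 1 = 15626; next = 15625
base 5: 15625 = 5^(5 + 1); at 6: 6^(6 + 1) = 279936; next = 279935

ω^(ω + 1)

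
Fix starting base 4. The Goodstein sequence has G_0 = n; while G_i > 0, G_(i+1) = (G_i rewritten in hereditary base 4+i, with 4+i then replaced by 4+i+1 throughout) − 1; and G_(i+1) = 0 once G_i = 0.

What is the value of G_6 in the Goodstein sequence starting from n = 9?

[0] 9 ≡ 2·4 + 1 (base 4). Lift 5: 11. −1: 10.
[1] 10 ≡ 2·5 (base 5). Lift 6: 12. −1: 11.
[2] 11 ≡ 6 + 5 (base 6). Lift 7: 12. −1: 11.
[3] 11 ≡ 7 + 4 (base 7). Lift 8: 12. −1: 11.
[4] 11 ≡ 8 + 3 (base 8). Lift 9: 12. −1: 11.
[5] 11 ≡ 9 + 2 (base 9). Lift 10: 12. −1: 11.

11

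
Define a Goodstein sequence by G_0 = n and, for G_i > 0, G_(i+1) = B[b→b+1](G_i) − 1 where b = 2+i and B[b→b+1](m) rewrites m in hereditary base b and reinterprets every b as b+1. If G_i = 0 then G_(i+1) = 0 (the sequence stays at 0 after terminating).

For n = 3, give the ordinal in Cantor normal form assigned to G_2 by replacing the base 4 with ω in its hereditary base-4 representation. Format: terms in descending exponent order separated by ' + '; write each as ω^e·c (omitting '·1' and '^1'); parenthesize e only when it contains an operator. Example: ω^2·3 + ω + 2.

3

(0) 3|_2 = 2 + 1 ↦ 3 + 1|_3 = 4 ⇒ 3
(1) 3|_3 = 3 ↦ 4|_4 = 4 ⇒ 3
(2) 3|_4 = 3 ↦ 3|_5 = 3 ⇒ 2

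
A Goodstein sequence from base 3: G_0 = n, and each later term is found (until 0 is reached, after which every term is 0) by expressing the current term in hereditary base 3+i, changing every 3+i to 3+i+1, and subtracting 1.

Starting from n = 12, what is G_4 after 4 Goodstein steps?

G_0 = 12. HB_3(12) = 3^2 + 3. Bump = 20. G_1 = 19.
G_1 = 19. HB_4(19) = 4^2 + 3. Bump = 28. G_2 = 27.
G_2 = 27. HB_5(27) = 5^2 + 2. Bump = 38. G_3 = 37.
G_3 = 37. HB_6(37) = 6^2 + 1. Bump = 50. G_4 = 49.

49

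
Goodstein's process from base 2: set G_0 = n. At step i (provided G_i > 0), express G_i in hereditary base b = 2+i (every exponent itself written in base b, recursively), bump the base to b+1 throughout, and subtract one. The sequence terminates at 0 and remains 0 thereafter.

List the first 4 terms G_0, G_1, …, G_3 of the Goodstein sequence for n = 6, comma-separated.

step 0: 6 = 2^2 + 2; sub 3 for 2: 3^3 + 3; = 30; G_1 = 30−1 = 29
step 1: 29 = 3^3 + 2; sub 4 for 3: 4^4 + 2; = 258; G_2 = 258−1 = 257
step 2: 257 = 4^4 + 1; sub 5 for 4: 5^5 + 1; = 3126; G_3 = 3126−1 = 3125

6, 29, 257, 3125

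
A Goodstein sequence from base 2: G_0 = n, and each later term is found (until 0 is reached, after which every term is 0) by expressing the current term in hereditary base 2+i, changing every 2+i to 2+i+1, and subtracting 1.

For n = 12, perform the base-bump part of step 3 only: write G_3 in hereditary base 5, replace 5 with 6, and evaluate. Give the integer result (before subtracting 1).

step 0: 12 = 2^(2 + 1) + 2^2; sub 3 for 2: 3^(3 + 1) + 3^3; = 108; G_1 = 108−1 = 107
step 1: 107 = 3^(3 + 1) + 2·3^2 + 2·3 + 2; sub 4 for 3: 4^(4 + 1) + 2·4^2 + 2·4 + 2; = 1066; G_2 = 1066−1 = 1065
step 2: 1065 = 4^(4 + 1) + 2·4^2 + 2·4 + 1; sub 5 for 4: 5^(5 + 1) + 2·5^2 + 2·5 + 1; = 15686; G_3 = 15686−1 = 15685
step 3: 15685 = 5^(5 + 1) + 2·5^2 + 2·5; sub 6 for 5: 6^(6 + 1) + 2·6^2 + 2·6; = 280020; G_4 = 280020−1 = 280019

280020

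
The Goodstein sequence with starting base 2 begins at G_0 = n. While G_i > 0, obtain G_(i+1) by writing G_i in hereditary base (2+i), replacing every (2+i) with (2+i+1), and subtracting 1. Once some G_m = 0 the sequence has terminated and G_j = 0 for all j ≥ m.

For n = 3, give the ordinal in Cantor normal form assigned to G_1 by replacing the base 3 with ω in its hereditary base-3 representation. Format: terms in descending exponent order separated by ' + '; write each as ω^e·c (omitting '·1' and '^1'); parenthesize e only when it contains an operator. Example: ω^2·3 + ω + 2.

ω

G_0=3  [base 2] 2 + 1  →[2↦3]→  3 + 1 = 4  −1 ⇒ G_1=3
G_1=3  [base 3] 3  →[3↦4]→  4 = 4  −1 ⇒ G_2=3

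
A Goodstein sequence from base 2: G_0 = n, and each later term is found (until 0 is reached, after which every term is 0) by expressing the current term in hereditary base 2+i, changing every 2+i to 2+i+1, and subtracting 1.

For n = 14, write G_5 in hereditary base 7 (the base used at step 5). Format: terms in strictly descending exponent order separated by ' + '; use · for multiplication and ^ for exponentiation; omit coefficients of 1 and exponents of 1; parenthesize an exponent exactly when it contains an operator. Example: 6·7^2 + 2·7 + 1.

G_0=14  [base 2] 2^(2 + 1) + 2^2 + 2  →[2↦3]→  3^(3 + 1) + 3^3 + 3 = 111  −1 ⇒ G_1=110
G_1=110  [base 3] 3^(3 + 1) + 3^3 + 2  →[3↦4]→  4^(4 + 1) + 4^4 + 2 = 1282  −1 ⇒ G_2=1281
G_2=1281  [base 4] 4^(4 + 1) + 4^4 + 1  →[4↦5]→  5^(5 + 1) + 5^5 + 1 = 18751  −1 ⇒ G_3=18750
G_3=18750  [base 5] 5^(5 + 1) + 5^5  →[5↦6]→  6^(6 + 1) + 6^6 = 326592  −1 ⇒ G_4=326591
G_4=326591  [base 6] 6^(6 + 1) + 5·6^5 + 5·6^4 + 5·6^3 + 5·6^2 + 5·6 + 5  →[6↦7]→  7^(7 + 1) + 5·7^5 + 5·7^4 + 5·7^3 + 5·7^2 + 5·7 + 5 = 5862841  −1 ⇒ G_5=5862840

7^(7 + 1) + 5·7^5 + 5·7^4 + 5·7^3 + 5·7^2 + 5·7 + 4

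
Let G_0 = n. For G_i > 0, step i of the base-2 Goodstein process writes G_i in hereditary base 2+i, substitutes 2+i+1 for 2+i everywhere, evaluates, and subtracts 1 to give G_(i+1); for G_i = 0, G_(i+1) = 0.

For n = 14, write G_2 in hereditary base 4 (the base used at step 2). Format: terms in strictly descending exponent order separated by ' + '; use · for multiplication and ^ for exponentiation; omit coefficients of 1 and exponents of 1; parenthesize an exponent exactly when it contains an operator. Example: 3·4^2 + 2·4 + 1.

4^(4 + 1) + 4^4 + 1

G_0 = 14. HB_2(14) = 2^(2 + 1) + 2^2 + 2. Bump = 111. G_1 = 110.
G_1 = 110. HB_3(110) = 3^(3 + 1) + 3^3 + 2. Bump = 1282. G_2 = 1281.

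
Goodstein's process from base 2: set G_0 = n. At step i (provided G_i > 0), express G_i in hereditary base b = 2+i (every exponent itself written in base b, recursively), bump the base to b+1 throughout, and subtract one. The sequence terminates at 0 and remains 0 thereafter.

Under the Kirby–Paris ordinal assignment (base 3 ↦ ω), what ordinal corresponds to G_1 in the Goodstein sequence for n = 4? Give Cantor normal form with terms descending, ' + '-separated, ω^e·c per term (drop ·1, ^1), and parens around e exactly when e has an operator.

ω^2·2 + ω·2 + 2

G_0=4  [base 2] 2^2  →[2↦3]→  3^3 = 27  −1 ⇒ G_1=26
G_1=26  [base 3] 2·3^2 + 2·3 + 2  →[3↦4]→  2·4^2 + 2·4 + 2 = 42  −1 ⇒ G_2=41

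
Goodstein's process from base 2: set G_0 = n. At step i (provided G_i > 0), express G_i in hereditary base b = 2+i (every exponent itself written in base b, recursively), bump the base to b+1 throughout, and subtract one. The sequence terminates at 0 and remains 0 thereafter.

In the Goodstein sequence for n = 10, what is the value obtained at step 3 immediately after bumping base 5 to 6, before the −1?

279936

10 —HB2→ 2^(2 + 1) + 2 —bump→ 3^(3 + 1) + 3 = 84 —(−1)→ 83
83 —HB3→ 3^(3 + 1) + 2 —bump→ 4^(4 + 1) + 2 = 1026 —(−1)→ 1025
1025 —HB4→ 4^(4 + 1) + 1 —bump→ 5^(5 + 1) + 1 = 15626 —(−1)→ 15625
15625 —HB5→ 5^(5 + 1) —bump→ 6^(6 + 1) = 279936 —(−1)→ 279935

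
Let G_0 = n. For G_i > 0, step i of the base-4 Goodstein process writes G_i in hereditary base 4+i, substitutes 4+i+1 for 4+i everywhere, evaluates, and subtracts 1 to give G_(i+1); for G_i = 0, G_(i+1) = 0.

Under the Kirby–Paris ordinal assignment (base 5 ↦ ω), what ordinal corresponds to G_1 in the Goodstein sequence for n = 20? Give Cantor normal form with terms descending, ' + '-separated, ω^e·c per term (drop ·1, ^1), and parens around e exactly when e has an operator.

i=0: 20 = 4^2 + 4 (b=4); 4→5: 5^2 + 5 = 30; 30−1 = 29
i=1: 29 = 5^2 + 4 (b=5); 5→6: 6^2 + 4 = 40; 40−1 = 39

ω^2 + 4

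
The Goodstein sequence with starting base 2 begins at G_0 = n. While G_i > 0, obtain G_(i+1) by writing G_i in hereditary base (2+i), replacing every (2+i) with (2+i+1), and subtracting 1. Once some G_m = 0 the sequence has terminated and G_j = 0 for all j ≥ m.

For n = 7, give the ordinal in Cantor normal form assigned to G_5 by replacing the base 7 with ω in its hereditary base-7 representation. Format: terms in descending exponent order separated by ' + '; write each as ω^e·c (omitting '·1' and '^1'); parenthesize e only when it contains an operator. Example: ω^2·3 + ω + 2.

[0] 7 ≡ 2^2 + 2 + 1 (base 2). Lift 3: 31. −1: 30.
[1] 30 ≡ 3^3 + 3 (base 3). Lift 4: 260. −1: 259.
[2] 259 ≡ 4^4 + 3 (base 4). Lift 5: 3128. −1: 3127.
[3] 3127 ≡ 5^5 + 2 (base 5). Lift 6: 46658. −1: 46657.
[4] 46657 ≡ 6^6 + 1 (base 6). Lift 7: 823544. −1: 823543.
[5] 823543 ≡ 7^7 (base 7). Lift 8: 16777216. −1: 16777215.

ω^ω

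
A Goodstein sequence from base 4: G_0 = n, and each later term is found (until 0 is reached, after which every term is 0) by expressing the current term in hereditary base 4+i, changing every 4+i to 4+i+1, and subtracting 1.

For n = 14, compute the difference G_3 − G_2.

G_0 = 14. HB_4(14) = 3·4 + 2. Bump = 17. G_1 = 16.
G_1 = 16. HB_5(16) = 3·5 + 1. Bump = 19. G_2 = 18.
G_2 = 18. HB_6(18) = 3·6. Bump = 21. G_3 = 20.

2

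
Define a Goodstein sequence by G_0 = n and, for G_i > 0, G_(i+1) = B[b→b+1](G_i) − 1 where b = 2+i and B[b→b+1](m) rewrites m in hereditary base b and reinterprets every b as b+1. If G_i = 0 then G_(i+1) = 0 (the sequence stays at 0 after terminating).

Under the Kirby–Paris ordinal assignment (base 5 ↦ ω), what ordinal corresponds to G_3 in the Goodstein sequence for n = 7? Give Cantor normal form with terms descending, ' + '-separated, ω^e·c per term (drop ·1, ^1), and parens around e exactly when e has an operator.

7 —HB2→ 2^2 + 2 + 1 —bump→ 3^3 + 3 + 1 = 31 —(−1)→ 30
30 —HB3→ 3^3 + 3 —bump→ 4^4 + 4 = 260 —(−1)→ 259
259 —HB4→ 4^4 + 3 —bump→ 5^5 + 3 = 3128 —(−1)→ 3127
3127 —HB5→ 5^5 + 2 —bump→ 6^6 + 2 = 46658 —(−1)→ 46657

ω^ω + 2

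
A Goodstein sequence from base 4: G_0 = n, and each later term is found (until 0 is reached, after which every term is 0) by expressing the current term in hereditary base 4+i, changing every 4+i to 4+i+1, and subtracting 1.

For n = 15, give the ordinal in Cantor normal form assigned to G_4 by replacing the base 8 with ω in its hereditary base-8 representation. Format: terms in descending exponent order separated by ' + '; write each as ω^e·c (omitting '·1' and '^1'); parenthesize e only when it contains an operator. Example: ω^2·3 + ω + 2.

base 4: 15 = 3·4 + 3; at 5: 3·5 + 3 = 18; next = 17
base 5: 17 = 3·5 + 2; at 6: 3·6 + 2 = 20; next = 19
base 6: 19 = 3·6 + 1; at 7: 3·7 + 1 = 22; next = 21
base 7: 21 = 3·7; at 8: 3·8 = 24; next = 23
base 8: 23 = 2·8 + 7; at 9: 2·9 + 7 = 25; next = 24

ω·2 + 7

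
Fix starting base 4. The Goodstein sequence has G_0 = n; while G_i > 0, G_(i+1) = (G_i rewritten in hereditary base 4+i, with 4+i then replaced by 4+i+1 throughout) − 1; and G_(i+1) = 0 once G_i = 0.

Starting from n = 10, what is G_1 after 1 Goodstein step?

10 —HB4→ 2·4 + 2 —bump→ 2·5 + 2 = 12 —(−1)→ 11
11 —HB5→ 2·5 + 1 —bump→ 2·6 + 1 = 13 —(−1)→ 12

11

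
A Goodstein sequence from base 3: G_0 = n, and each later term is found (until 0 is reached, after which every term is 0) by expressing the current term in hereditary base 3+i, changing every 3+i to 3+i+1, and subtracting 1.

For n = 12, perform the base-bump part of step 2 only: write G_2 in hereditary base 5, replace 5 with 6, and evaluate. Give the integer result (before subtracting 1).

38

i=0: 12 = 3^2 + 3 (b=3); 3→4: 4^2 + 4 = 20; 20−1 = 19
i=1: 19 = 4^2 + 3 (b=4); 4→5: 5^2 + 3 = 28; 28−1 = 27
i=2: 27 = 5^2 + 2 (b=5); 5→6: 6^2 + 2 = 38; 38−1 = 37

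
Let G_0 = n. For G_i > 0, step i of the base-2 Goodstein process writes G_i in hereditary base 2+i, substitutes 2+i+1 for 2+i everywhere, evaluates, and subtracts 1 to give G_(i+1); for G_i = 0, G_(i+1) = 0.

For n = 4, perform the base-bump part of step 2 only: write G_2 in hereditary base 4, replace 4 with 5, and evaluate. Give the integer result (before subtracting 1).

4 —HB2→ 2^2 —bump→ 3^3 = 27 —(−1)→ 26
26 —HB3→ 2·3^2 + 2·3 + 2 —bump→ 2·4^2 + 2·4 + 2 = 42 —(−1)→ 41
41 —HB4→ 2·4^2 + 2·4 + 1 —bump→ 2·5^2 + 2·5 + 1 = 61 —(−1)→ 60

61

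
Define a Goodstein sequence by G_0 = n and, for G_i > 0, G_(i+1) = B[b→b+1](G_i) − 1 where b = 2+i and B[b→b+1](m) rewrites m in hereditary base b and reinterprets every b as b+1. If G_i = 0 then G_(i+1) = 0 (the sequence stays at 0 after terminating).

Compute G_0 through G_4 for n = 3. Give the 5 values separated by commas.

3, 3, 3, 2, 1

[0] 3 ≡ 2 + 1 (base 2). Lift 3: 4. −1: 3.
[1] 3 ≡ 3 (base 3). Lift 4: 4. −1: 3.
[2] 3 ≡ 3 (base 4). Lift 5: 3. −1: 2.
[3] 2 ≡ 2 (base 5). Lift 6: 2. −1: 1.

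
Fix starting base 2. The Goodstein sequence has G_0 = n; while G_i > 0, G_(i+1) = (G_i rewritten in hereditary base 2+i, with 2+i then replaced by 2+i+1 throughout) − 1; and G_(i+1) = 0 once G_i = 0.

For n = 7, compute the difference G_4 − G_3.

step 0: 7 = 2^2 + 2 + 1; sub 3 for 2: 3^3 + 3 + 1; = 31; G_1 = 31−1 = 30
step 1: 30 = 3^3 + 3; sub 4 for 3: 4^4 + 4; = 260; G_2 = 260−1 = 259
step 2: 259 = 4^4 + 3; sub 5 for 4: 5^5 + 3; = 3128; G_3 = 3128−1 = 3127
step 3: 3127 = 5^5 + 2; sub 6 for 5: 6^6 + 2; = 46658; G_4 = 46658−1 = 46657

43530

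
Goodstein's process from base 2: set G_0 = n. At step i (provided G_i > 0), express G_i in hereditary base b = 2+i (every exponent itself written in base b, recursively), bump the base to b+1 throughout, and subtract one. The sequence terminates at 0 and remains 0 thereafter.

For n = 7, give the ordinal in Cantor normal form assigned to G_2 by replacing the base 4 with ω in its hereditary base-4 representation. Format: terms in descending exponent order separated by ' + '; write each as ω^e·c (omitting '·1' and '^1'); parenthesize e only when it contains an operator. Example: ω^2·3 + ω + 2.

ω^ω + 3

[0] 7 ≡ 2^2 + 2 + 1 (base 2). Lift 3: 31. −1: 30.
[1] 30 ≡ 3^3 + 3 (base 3). Lift 4: 260. −1: 259.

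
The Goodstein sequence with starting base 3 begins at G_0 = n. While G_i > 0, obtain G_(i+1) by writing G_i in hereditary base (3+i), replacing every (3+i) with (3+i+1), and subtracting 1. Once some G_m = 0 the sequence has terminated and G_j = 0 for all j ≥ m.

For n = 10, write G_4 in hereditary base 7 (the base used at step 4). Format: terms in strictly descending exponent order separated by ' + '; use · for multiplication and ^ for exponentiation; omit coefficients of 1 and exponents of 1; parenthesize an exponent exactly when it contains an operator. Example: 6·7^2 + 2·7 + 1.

10 —HB3→ 3^2 + 1 —bump→ 4^2 + 1 = 17 —(−1)→ 16
16 —HB4→ 4^2 —bump→ 5^2 = 25 —(−1)→ 24
24 —HB5→ 4·5 + 4 —bump→ 4·6 + 4 = 28 —(−1)→ 27
27 —HB6→ 4·6 + 3 —bump→ 4·7 + 3 = 31 —(−1)→ 30
30 —HB7→ 4·7 + 2 —bump→ 4·8 + 2 = 34 —(−1)→ 33

4·7 + 2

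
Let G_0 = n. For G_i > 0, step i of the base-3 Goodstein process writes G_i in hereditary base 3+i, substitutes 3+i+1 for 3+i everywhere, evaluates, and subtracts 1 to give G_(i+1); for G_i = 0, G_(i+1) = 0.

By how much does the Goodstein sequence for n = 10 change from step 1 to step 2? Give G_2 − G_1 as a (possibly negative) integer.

8

(0) 10|_3 = 3^2 + 1 ↦ 4^2 + 1|_4 = 17 ⇒ 16
(1) 16|_4 = 4^2 ↦ 5^2|_5 = 25 ⇒ 24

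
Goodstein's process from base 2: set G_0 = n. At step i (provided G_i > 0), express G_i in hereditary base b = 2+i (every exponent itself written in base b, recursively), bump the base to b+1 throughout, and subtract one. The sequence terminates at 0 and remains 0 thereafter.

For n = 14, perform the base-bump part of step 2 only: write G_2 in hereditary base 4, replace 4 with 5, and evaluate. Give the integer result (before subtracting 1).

(0) 14|_2 = 2^(2 + 1) + 2^2 + 2 ↦ 3^(3 + 1) + 3^3 + 3|_3 = 111 ⇒ 110
(1) 110|_3 = 3^(3 + 1) + 3^3 + 2 ↦ 4^(4 + 1) + 4^4 + 2|_4 = 1282 ⇒ 1281

18751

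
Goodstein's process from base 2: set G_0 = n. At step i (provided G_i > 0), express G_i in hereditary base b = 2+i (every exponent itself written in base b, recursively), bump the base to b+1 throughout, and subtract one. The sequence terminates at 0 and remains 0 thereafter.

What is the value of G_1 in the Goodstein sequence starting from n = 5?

G_0=5  [base 2] 2^2 + 1  →[2↦3]→  3^3 + 1 = 28  −1 ⇒ G_1=27
G_1=27  [base 3] 3^3  →[3↦4]→  4^4 = 256  −1 ⇒ G_2=255

27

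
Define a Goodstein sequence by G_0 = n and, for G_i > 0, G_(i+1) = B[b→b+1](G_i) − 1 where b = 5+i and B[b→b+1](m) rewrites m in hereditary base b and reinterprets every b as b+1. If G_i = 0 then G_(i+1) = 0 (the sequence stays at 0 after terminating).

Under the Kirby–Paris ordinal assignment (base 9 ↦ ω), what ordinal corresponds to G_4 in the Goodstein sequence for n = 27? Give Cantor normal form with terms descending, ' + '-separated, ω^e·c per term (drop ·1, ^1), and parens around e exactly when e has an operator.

ω·7 + 6

G_0 = 27. HB_5(27) = 5^2 + 2. Bump = 38. G_1 = 37.
G_1 = 37. HB_6(37) = 6^2 + 1. Bump = 50. G_2 = 49.
G_2 = 49. HB_7(49) = 7^2. Bump = 64. G_3 = 63.
G_3 = 63. HB_8(63) = 7·8 + 7. Bump = 70. G_4 = 69.
G_4 = 69. HB_9(69) = 7·9 + 6. Bump = 76. G_5 = 75.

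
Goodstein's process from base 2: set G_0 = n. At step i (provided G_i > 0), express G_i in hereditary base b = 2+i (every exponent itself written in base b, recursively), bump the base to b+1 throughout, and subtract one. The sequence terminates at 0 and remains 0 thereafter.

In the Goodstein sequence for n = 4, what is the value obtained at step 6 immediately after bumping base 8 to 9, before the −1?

174

G_0 = 4. HB_2(4) = 2^2. Bump = 27. G_1 = 26.
G_1 = 26. HB_3(26) = 2·3^2 + 2·3 + 2. Bump = 42. G_2 = 41.
G_2 = 41. HB_4(41) = 2·4^2 + 2·4 + 1. Bump = 61. G_3 = 60.
G_3 = 60. HB_5(60) = 2·5^2 + 2·5. Bump = 84. G_4 = 83.
G_4 = 83. HB_6(83) = 2·6^2 + 6 + 5. Bump = 110. G_5 = 109.
G_5 = 109. HB_7(109) = 2·7^2 + 7 + 4. Bump = 140. G_6 = 139.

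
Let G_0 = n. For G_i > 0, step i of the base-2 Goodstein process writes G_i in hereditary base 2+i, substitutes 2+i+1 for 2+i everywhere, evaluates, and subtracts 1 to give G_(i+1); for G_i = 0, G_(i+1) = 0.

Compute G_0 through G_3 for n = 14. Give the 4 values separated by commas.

(0) 14|_2 = 2^(2 + 1) + 2^2 + 2 ↦ 3^(3 + 1) + 3^3 + 3|_3 = 111 ⇒ 110
(1) 110|_3 = 3^(3 + 1) + 3^3 + 2 ↦ 4^(4 + 1) + 4^4 + 2|_4 = 1282 ⇒ 1281
(2) 1281|_4 = 4^(4 + 1) + 4^4 + 1 ↦ 5^(5 + 1) + 5^5 + 1|_5 = 18751 ⇒ 18750

14, 110, 1281, 18750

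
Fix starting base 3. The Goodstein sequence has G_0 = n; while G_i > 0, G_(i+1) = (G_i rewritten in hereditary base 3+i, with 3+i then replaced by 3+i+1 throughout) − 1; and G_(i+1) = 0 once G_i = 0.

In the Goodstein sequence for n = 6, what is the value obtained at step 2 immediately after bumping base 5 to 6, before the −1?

8

(0) 6|_3 = 2·3 ↦ 2·4|_4 = 8 ⇒ 7
(1) 7|_4 = 4 + 3 ↦ 5 + 3|_5 = 8 ⇒ 7
(2) 7|_5 = 5 + 2 ↦ 6 + 2|_6 = 8 ⇒ 7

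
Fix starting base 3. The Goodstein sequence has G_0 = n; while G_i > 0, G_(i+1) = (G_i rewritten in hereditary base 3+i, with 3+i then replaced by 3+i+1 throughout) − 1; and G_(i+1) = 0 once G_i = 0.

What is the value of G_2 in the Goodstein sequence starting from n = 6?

(0) 6|_3 = 2·3 ↦ 2·4|_4 = 8 ⇒ 7
(1) 7|_4 = 4 + 3 ↦ 5 + 3|_5 = 8 ⇒ 7
(2) 7|_5 = 5 + 2 ↦ 6 + 2|_6 = 8 ⇒ 7

7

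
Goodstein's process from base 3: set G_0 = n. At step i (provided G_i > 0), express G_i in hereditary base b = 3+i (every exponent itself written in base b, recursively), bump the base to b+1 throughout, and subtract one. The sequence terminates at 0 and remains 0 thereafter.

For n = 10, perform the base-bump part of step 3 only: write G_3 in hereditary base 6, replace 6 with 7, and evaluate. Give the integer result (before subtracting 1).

base 3: 10 = 3^2 + 1; at 4: 4^2 + 1 = 17; next = 16
base 4: 16 = 4^2; at 5: 5^2 = 25; next = 24
base 5: 24 = 4·5 + 4; at 6: 4·6 + 4 = 28; next = 27
base 6: 27 = 4·6 + 3; at 7: 4·7 + 3 = 31; next = 30

31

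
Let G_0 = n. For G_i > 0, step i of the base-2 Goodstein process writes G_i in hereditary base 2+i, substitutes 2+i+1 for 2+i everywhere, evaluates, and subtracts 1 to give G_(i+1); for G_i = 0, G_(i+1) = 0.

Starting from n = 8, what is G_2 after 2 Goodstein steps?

553

step 0: 8 = 2^(2 + 1); sub 3 for 2: 3^(3 + 1); = 81; G_1 = 81−1 = 80
step 1: 80 = 2·3^3 + 2·3^2 + 2·3 + 2; sub 4 for 3: 2·4^4 + 2·4^2 + 2·4 + 2; = 554; G_2 = 554−1 = 553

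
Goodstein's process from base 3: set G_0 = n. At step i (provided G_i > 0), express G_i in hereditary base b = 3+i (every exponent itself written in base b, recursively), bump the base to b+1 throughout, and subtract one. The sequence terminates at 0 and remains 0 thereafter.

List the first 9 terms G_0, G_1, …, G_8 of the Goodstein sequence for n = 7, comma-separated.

G_0 = 7. HB_3(7) = 2·3 + 1. Bump = 9. G_1 = 8.
G_1 = 8. HB_4(8) = 2·4. Bump = 10. G_2 = 9.
G_2 = 9. HB_5(9) = 5 + 4. Bump = 10. G_3 = 9.
G_3 = 9. HB_6(9) = 6 + 3. Bump = 10. G_4 = 9.
G_4 = 9. HB_7(9) = 7 + 2. Bump = 10. G_5 = 9.
G_5 = 9. HB_8(9) = 8 + 1. Bump = 10. G_6 = 9.
G_6 = 9. HB_9(9) = 9. Bump = 10. G_7 = 9.
G_7 = 9. HB_10(9) = 9. Bump = 9. G_8 = 8.

7, 8, 9, 9, 9, 9, 9, 9, 8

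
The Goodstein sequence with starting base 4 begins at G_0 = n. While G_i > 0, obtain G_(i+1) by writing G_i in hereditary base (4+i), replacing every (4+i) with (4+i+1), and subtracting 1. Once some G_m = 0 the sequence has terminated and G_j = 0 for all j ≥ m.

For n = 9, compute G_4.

step 0: 9 = 2·4 + 1; sub 5 for 4: 2·5 + 1; = 11; G_1 = 11−1 = 10
step 1: 10 = 2·5; sub 6 for 5: 2·6; = 12; G_2 = 12−1 = 11
step 2: 11 = 6 + 5; sub 7 for 6: 7 + 5; = 12; G_3 = 12−1 = 11
step 3: 11 = 7 + 4; sub 8 for 7: 8 + 4; = 12; G_4 = 12−1 = 11

11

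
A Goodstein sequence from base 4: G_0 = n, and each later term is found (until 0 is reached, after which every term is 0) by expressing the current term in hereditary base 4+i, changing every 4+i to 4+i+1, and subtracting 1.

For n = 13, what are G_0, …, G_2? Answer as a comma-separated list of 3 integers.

G_0 = 13. HB_4(13) = 3·4 + 1. Bump = 16. G_1 = 15.
G_1 = 15. HB_5(15) = 3·5. Bump = 18. G_2 = 17.

13, 15, 17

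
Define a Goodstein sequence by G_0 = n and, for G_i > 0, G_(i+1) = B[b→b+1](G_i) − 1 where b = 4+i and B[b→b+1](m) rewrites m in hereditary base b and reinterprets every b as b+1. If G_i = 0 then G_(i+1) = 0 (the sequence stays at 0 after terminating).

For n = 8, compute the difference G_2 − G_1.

G_0 = 8. HB_4(8) = 2·4. Bump = 10. G_1 = 9.
G_1 = 9. HB_5(9) = 5 + 4. Bump = 10. G_2 = 9.

0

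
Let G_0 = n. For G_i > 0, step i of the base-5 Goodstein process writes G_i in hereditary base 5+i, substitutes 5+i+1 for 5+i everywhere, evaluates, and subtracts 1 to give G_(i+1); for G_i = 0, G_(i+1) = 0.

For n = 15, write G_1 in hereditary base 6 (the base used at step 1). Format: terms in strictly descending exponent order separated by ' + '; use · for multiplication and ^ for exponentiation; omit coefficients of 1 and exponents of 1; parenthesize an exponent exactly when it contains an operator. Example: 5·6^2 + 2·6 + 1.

base 5: 15 = 3·5; at 6: 3·6 = 18; next = 17
base 6: 17 = 2·6 + 5; at 7: 2·7 + 5 = 19; next = 18

2·6 + 5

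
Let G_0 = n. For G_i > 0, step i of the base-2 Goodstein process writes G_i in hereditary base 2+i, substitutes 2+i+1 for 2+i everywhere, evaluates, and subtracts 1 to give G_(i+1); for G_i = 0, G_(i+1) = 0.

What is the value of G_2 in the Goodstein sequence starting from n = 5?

step 0: 5 = 2^2 + 1; sub 3 for 2: 3^3 + 1; = 28; G_1 = 28−1 = 27
step 1: 27 = 3^3; sub 4 for 3: 4^4; = 256; G_2 = 256−1 = 255
step 2: 255 = 3·4^3 + 3·4^2 + 3·4 + 3; sub 5 for 4: 3·5^3 + 3·5^2 + 3·5 + 3; = 468; G_3 = 468−1 = 467

255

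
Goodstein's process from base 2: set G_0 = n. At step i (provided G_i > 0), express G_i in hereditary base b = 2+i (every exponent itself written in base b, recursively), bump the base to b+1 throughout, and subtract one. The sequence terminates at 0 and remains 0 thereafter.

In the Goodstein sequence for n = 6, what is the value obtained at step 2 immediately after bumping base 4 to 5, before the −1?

3126

i=0: 6 = 2^2 + 2 (b=2); 2→3: 3^3 + 3 = 30; 30−1 = 29
i=1: 29 = 3^3 + 2 (b=3); 3→4: 4^4 + 2 = 258; 258−1 = 257
i=2: 257 = 4^4 + 1 (b=4); 4→5: 5^5 + 1 = 3126; 3126−1 = 3125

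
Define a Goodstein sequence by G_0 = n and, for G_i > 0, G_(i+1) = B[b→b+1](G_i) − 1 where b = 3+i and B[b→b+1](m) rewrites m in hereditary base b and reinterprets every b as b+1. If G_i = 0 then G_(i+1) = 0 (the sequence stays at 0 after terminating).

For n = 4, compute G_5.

(0) 4|_3 = 3 + 1 ↦ 4 + 1|_4 = 5 ⇒ 4
(1) 4|_4 = 4 ↦ 5|_5 = 5 ⇒ 4
(2) 4|_5 = 4 ↦ 4|_6 = 4 ⇒ 3
(3) 3|_6 = 3 ↦ 3|_7 = 3 ⇒ 2
(4) 2|_7 = 2 ↦ 2|_8 = 2 ⇒ 1
(5) 1|_8 = 1 ↦ 1|_9 = 1 ⇒ 0

1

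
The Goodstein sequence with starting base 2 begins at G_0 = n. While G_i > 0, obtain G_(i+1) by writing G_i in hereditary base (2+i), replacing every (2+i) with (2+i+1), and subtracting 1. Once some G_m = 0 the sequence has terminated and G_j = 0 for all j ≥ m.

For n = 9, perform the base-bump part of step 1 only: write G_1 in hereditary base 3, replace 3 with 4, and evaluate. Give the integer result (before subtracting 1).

base 2: 9 = 2^(2 + 1) + 1; at 3: 3^(3 + 1) + 1 = 82; next = 81
base 3: 81 = 3^(3 + 1); at 4: 4^(4 + 1) = 1024; next = 1023

1024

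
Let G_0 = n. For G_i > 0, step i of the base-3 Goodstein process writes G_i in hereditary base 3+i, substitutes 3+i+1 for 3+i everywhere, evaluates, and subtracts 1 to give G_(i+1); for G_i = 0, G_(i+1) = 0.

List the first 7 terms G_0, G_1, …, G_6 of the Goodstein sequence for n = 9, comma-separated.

(0) 9|_3 = 3^2 ↦ 4^2|_4 = 16 ⇒ 15
(1) 15|_4 = 3·4 + 3 ↦ 3·5 + 3|_5 = 18 ⇒ 17
(2) 17|_5 = 3·5 + 2 ↦ 3·6 + 2|_6 = 20 ⇒ 19
(3) 19|_6 = 3·6 + 1 ↦ 3·7 + 1|_7 = 22 ⇒ 21
(4) 21|_7 = 3·7 ↦ 3·8|_8 = 24 ⇒ 23
(5) 23|_8 = 2·8 + 7 ↦ 2·9 + 7|_9 = 25 ⇒ 24

9, 15, 17, 19, 21, 23, 24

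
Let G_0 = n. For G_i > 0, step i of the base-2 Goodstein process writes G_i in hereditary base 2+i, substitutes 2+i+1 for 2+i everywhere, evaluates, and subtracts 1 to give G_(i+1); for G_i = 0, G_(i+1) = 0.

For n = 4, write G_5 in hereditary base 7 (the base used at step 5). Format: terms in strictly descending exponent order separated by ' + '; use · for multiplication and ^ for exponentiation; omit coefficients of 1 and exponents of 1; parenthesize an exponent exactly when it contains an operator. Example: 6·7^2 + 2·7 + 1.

i=0: 4 = 2^2 (b=2); 2→3: 3^3 = 27; 27−1 = 26
i=1: 26 = 2·3^2 + 2·3 + 2 (b=3); 3→4: 2·4^2 + 2·4 + 2 = 42; 42−1 = 41
i=2: 41 = 2·4^2 + 2·4 + 1 (b=4); 4→5: 2·5^2 + 2·5 + 1 = 61; 61−1 = 60
i=3: 60 = 2·5^2 + 2·5 (b=5); 5→6: 2·6^2 + 2·6 = 84; 84−1 = 83
i=4: 83 = 2·6^2 + 6 + 5 (b=6); 6→7: 2·7^2 + 7 + 5 = 110; 110−1 = 109

2·7^2 + 7 + 4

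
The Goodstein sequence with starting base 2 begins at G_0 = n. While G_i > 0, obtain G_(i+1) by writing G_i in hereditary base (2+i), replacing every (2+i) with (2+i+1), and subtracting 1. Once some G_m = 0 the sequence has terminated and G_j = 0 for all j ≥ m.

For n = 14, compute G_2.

1281

[0] 14 ≡ 2^(2 + 1) + 2^2 + 2 (base 2). Lift 3: 111. −1: 110.
[1] 110 ≡ 3^(3 + 1) + 3^3 + 2 (base 3). Lift 4: 1282. −1: 1281.
[2] 1281 ≡ 4^(4 + 1) + 4^4 + 1 (base 4). Lift 5: 18751. −1: 18750.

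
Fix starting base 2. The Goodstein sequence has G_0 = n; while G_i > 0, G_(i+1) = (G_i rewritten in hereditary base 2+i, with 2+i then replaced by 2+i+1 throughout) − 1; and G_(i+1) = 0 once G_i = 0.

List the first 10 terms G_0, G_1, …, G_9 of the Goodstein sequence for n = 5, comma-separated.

base 2: 5 = 2^2 + 1; at 3: 3^3 + 1 = 28; next = 27
base 3: 27 = 3^3; at 4: 4^4 = 256; next = 255
base 4: 255 = 3·4^3 + 3·4^2 + 3·4 + 3; at 5: 3·5^3 + 3·5^2 + 3·5 + 3 = 468; next = 467
base 5: 467 = 3·5^3 + 3·5^2 + 3·5 + 2; at 6: 3·6^3 + 3·6^2 + 3·6 + 2 = 776; next = 775
base 6: 775 = 3·6^3 + 3·6^2 + 3·6 + 1; at 7: 3·7^3 + 3·7^2 + 3·7 + 1 = 1198; next = 1197
base 7: 1197 = 3·7^3 + 3·7^2 + 3·7; at 8: 3·8^3 + 3·8^2 + 3·8 = 1752; next = 1751
base 8: 1751 = 3·8^3 + 3·8^2 + 2·8 + 7; at 9: 3·9^3 + 3·9^2 + 2·9 + 7 = 2455; next = 2454
base 9: 2454 = 3·9^3 + 3·9^2 + 2·9 + 6; at 10: 3·10^3 + 3·10^2 + 2·10 + 6 = 3326; next = 3325
base 10: 3325 = 3·10^3 + 3·10^2 + 2·10 + 5; at 11: 3·11^3 + 3·11^2 + 2·11 + 5 = 4383; next = 4382

5, 27, 255, 467, 775, 1197, 1751, 2454, 3325, 4382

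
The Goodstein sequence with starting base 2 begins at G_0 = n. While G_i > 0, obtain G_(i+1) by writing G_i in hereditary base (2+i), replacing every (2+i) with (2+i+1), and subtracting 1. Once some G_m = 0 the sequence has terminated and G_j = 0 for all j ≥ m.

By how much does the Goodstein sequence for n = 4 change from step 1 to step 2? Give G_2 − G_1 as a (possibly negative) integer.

4 —HB2→ 2^2 —bump→ 3^3 = 27 —(−1)→ 26
26 —HB3→ 2·3^2 + 2·3 + 2 —bump→ 2·4^2 + 2·4 + 2 = 42 —(−1)→ 41

15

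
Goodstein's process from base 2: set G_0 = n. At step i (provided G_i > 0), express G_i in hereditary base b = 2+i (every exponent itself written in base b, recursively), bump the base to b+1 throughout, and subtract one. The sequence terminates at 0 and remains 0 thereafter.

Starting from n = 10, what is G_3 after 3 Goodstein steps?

15625

[0] 10 ≡ 2^(2 + 1) + 2 (base 2). Lift 3: 84. −1: 83.
[1] 83 ≡ 3^(3 + 1) + 2 (base 3). Lift 4: 1026. −1: 1025.
[2] 1025 ≡ 4^(4 + 1) + 1 (base 4). Lift 5: 15626. −1: 15625.
[3] 15625 ≡ 5^(5 + 1) (base 5). Lift 6: 279936. −1: 279935.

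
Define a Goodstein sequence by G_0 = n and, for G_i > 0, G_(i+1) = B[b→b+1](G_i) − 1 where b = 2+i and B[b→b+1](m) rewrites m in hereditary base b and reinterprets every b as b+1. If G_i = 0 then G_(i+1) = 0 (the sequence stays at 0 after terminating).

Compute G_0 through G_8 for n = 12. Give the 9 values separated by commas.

G_0=12  [base 2] 2^(2 + 1) + 2^2  →[2↦3]→  3^(3 + 1) + 3^3 = 108  −1 ⇒ G_1=107
G_1=107  [base 3] 3^(3 + 1) + 2·3^2 + 2·3 + 2  →[3↦4]→  4^(4 + 1) + 2·4^2 + 2·4 + 2 = 1066  −1 ⇒ G_2=1065
G_2=1065  [base 4] 4^(4 + 1) + 2·4^2 + 2·4 + 1  →[4↦5]→  5^(5 + 1) + 2·5^2 + 2·5 + 1 = 15686  −1 ⇒ G_3=15685
G_3=15685  [base 5] 5^(5 + 1) + 2·5^2 + 2·5  →[5↦6]→  6^(6 + 1) + 2·6^2 + 2·6 = 280020  −1 ⇒ G_4=280019
G_4=280019  [base 6] 6^(6 + 1) + 2·6^2 + 6 + 5  →[6↦7]→  7^(7 + 1) + 2·7^2 + 7 + 5 = 5764911  −1 ⇒ G_5=5764910
G_5=5764910  [base 7] 7^(7 + 1) + 2·7^2 + 7 + 4  →[7↦8]→  8^(8 + 1) + 2·8^2 + 8 + 4 = 134217868  −1 ⇒ G_6=134217867
G_6=134217867  [base 8] 8^(8 + 1) + 2·8^2 + 8 + 3  →[8↦9]→  9^(9 + 1) + 2·9^2 + 9 + 3 = 3486784575  −1 ⇒ G_7=3486784574
G_7=3486784574  [base 9] 9^(9 + 1) + 2·9^2 + 9 + 2  →[9↦10]→  10^(10 + 1) + 2·10^2 + 10 + 2 = 100000000212  −1 ⇒ G_8=100000000211

12, 107, 1065, 15685, 280019, 5764910, 134217867, 3486784574, 100000000211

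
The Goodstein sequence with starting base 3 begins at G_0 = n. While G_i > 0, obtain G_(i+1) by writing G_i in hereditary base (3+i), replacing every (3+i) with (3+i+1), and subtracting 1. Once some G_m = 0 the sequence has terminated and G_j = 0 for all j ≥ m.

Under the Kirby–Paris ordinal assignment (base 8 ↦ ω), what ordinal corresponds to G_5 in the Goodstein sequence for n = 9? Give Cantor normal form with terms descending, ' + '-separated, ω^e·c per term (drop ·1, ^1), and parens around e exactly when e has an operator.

ω·2 + 7

step 0: 9 = 3^2; sub 4 for 3: 4^2; = 16; G_1 = 16−1 = 15
step 1: 15 = 3·4 + 3; sub 5 for 4: 3·5 + 3; = 18; G_2 = 18−1 = 17
step 2: 17 = 3·5 + 2; sub 6 for 5: 3·6 + 2; = 20; G_3 = 20−1 = 19
step 3: 19 = 3·6 + 1; sub 7 for 6: 3·7 + 1; = 22; G_4 = 22−1 = 21
step 4: 21 = 3·7; sub 8 for 7: 3·8; = 24; G_5 = 24−1 = 23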